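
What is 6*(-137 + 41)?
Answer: -576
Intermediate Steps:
6*(-137 + 41) = 6*(-96) = -576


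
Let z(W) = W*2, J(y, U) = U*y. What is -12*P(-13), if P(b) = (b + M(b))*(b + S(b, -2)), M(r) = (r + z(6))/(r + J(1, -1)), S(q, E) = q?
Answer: -28236/7 ≈ -4033.7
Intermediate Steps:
z(W) = 2*W
M(r) = (12 + r)/(-1 + r) (M(r) = (r + 2*6)/(r - 1*1) = (r + 12)/(r - 1) = (12 + r)/(-1 + r))
P(b) = 2*b*(b + (12 + b)/(-1 + b)) (P(b) = (b + (12 + b)/(-1 + b))*(b + b) = (b + (12 + b)/(-1 + b))*(2*b) = 2*b*(b + (12 + b)/(-1 + b)))
-12*P(-13) = -24*(-13)*(12 + (-13)²)/(-1 - 13) = -24*(-13)*(12 + 169)/(-14) = -24*(-13)*(-1)*181/14 = -12*2353/7 = -28236/7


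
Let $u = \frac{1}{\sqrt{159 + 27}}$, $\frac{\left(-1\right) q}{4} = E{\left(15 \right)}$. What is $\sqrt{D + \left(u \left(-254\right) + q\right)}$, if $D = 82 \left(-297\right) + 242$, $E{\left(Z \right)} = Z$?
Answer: $\frac{\sqrt{-209063628 - 11811 \sqrt{186}}}{93} \approx 155.53 i$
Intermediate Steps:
$q = -60$ ($q = \left(-4\right) 15 = -60$)
$D = -24112$ ($D = -24354 + 242 = -24112$)
$u = \frac{\sqrt{186}}{186}$ ($u = \frac{1}{\sqrt{186}} = \frac{\sqrt{186}}{186} \approx 0.073324$)
$\sqrt{D + \left(u \left(-254\right) + q\right)} = \sqrt{-24112 - \left(60 - \frac{\sqrt{186}}{186} \left(-254\right)\right)} = \sqrt{-24112 - \left(60 + \frac{127 \sqrt{186}}{93}\right)} = \sqrt{-24172 - \frac{127 \sqrt{186}}{93}}$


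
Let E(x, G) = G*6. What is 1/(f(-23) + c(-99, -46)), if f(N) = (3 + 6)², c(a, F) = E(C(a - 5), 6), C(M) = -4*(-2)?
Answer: 1/117 ≈ 0.0085470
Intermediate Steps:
C(M) = 8
E(x, G) = 6*G
c(a, F) = 36 (c(a, F) = 6*6 = 36)
f(N) = 81 (f(N) = 9² = 81)
1/(f(-23) + c(-99, -46)) = 1/(81 + 36) = 1/117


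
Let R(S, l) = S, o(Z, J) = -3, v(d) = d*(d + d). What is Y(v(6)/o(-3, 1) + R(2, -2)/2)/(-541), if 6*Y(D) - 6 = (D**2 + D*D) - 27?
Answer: -1037/3246 ≈ -0.31947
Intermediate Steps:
v(d) = 2*d**2 (v(d) = d*(2*d) = 2*d**2)
Y(D) = -7/2 + D**2/3 (Y(D) = 1 + ((D**2 + D*D) - 27)/6 = 1 + ((D**2 + D**2) - 27)/6 = 1 + (2*D**2 - 27)/6 = 1 + (-27 + 2*D**2)/6 = 1 + (-9/2 + D**2/3) = -7/2 + D**2/3)
Y(v(6)/o(-3, 1) + R(2, -2)/2)/(-541) = (-7/2 + ((2*6**2)/(-3) + 2/2)**2/3)/(-541) = (-7/2 + ((2*36)*(-1/3) + 2*(1/2))**2/3)*(-1/541) = (-7/2 + (72*(-1/3) + 1)**2/3)*(-1/541) = (-7/2 + (-24 + 1)**2/3)*(-1/541) = (-7/2 + (1/3)*(-23)**2)*(-1/541) = (-7/2 + (1/3)*529)*(-1/541) = (-7/2 + 529/3)*(-1/541) = (1037/6)*(-1/541) = -1037/3246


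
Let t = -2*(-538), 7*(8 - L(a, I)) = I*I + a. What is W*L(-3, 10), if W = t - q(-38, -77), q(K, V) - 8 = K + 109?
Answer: -40877/7 ≈ -5839.6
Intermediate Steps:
L(a, I) = 8 - a/7 - I²/7 (L(a, I) = 8 - (I*I + a)/7 = 8 - (I² + a)/7 = 8 - (a + I²)/7 = 8 + (-a/7 - I²/7) = 8 - a/7 - I²/7)
q(K, V) = 117 + K (q(K, V) = 8 + (K + 109) = 8 + (109 + K) = 117 + K)
t = 1076
W = 997 (W = 1076 - (117 - 38) = 1076 - 1*79 = 1076 - 79 = 997)
W*L(-3, 10) = 997*(8 - ⅐*(-3) - ⅐*10²) = 997*(8 + 3/7 - ⅐*100) = 997*(8 + 3/7 - 100/7) = 997*(-41/7) = -40877/7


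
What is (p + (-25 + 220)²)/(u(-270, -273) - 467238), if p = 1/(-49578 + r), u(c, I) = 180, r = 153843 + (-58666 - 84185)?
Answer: -77222771/948521052 ≈ -0.081414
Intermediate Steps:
r = 10992 (r = 153843 - 142851 = 10992)
p = -1/38586 (p = 1/(-49578 + 10992) = 1/(-38586) = -1/38586 ≈ -2.5916e-5)
(p + (-25 + 220)²)/(u(-270, -273) - 467238) = (-1/38586 + (-25 + 220)²)/(180 - 467238) = (-1/38586 + 195²)/(-467058) = (-1/38586 + 38025)*(-1/467058) = (1467232649/38586)*(-1/467058) = -77222771/948521052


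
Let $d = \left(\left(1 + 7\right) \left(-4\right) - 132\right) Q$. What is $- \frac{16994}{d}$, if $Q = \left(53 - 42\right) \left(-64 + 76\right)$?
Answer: $\frac{8497}{10824} \approx 0.78502$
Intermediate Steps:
$Q = 132$ ($Q = 11 \cdot 12 = 132$)
$d = -21648$ ($d = \left(\left(1 + 7\right) \left(-4\right) - 132\right) 132 = \left(8 \left(-4\right) - 132\right) 132 = \left(-32 - 132\right) 132 = \left(-164\right) 132 = -21648$)
$- \frac{16994}{d} = - \frac{16994}{-21648} = \left(-16994\right) \left(- \frac{1}{21648}\right) = \frac{8497}{10824}$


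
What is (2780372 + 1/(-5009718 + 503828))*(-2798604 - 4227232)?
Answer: -44010013723728458522/2252945 ≈ -1.9534e+13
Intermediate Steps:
(2780372 + 1/(-5009718 + 503828))*(-2798604 - 4227232) = (2780372 + 1/(-4505890))*(-7025836) = (2780372 - 1/4505890)*(-7025836) = (12528050391079/4505890)*(-7025836) = -44010013723728458522/2252945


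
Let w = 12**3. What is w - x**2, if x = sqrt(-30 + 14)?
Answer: 1744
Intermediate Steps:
w = 1728
x = 4*I (x = sqrt(-16) = 4*I ≈ 4.0*I)
w - x**2 = 1728 - (4*I)**2 = 1728 - 1*(-16) = 1728 + 16 = 1744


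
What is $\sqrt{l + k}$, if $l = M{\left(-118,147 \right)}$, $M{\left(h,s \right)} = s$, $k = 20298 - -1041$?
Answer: $\sqrt{21486} \approx 146.58$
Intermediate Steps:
$k = 21339$ ($k = 20298 + 1041 = 21339$)
$l = 147$
$\sqrt{l + k} = \sqrt{147 + 21339} = \sqrt{21486}$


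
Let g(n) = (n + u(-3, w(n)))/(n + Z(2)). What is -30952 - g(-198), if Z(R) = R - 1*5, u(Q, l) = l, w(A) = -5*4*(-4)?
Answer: -6221470/201 ≈ -30953.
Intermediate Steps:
w(A) = 80 (w(A) = -20*(-4) = 80)
Z(R) = -5 + R (Z(R) = R - 5 = -5 + R)
g(n) = (80 + n)/(-3 + n) (g(n) = (n + 80)/(n + (-5 + 2)) = (80 + n)/(n - 3) = (80 + n)/(-3 + n))
-30952 - g(-198) = -30952 - (80 - 198)/(-3 - 198) = -30952 - (-118)/(-201) = -30952 - (-1)*(-118)/201 = -30952 - 1*118/201 = -30952 - 118/201 = -6221470/201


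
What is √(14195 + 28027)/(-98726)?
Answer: -√42222/98726 ≈ -0.0020813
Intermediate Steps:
√(14195 + 28027)/(-98726) = √42222*(-1/98726) = -√42222/98726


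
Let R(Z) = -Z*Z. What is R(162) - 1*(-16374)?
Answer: -9870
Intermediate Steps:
R(Z) = -Z²
R(162) - 1*(-16374) = -1*162² - 1*(-16374) = -1*26244 + 16374 = -26244 + 16374 = -9870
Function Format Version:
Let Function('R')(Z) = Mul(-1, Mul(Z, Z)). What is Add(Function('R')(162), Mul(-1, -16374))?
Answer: -9870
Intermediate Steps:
Function('R')(Z) = Mul(-1, Pow(Z, 2))
Add(Function('R')(162), Mul(-1, -16374)) = Add(Mul(-1, Pow(162, 2)), Mul(-1, -16374)) = Add(Mul(-1, 26244), 16374) = Add(-26244, 16374) = -9870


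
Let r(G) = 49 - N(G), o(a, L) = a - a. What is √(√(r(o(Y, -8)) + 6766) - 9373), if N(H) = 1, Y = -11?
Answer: √(-9373 + √6814) ≈ 96.387*I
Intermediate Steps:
o(a, L) = 0
r(G) = 48 (r(G) = 49 - 1*1 = 49 - 1 = 48)
√(√(r(o(Y, -8)) + 6766) - 9373) = √(√(48 + 6766) - 9373) = √(√6814 - 9373) = √(-9373 + √6814)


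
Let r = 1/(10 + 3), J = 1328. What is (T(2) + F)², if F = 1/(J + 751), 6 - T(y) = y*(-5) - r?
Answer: 188811106576/730458729 ≈ 258.48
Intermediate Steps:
r = 1/13 ≈ 0.076923
T(y) = 79/13 + 5*y (T(y) = 6 - (y*(-5) - 1*1/13) = 6 - (-5*y - 1/13) = 6 - (-1/13 - 5*y) = 6 + (1/13 + 5*y) = 79/13 + 5*y)
F = 1/2079 (F = 1/(1328 + 751) = 1/2079 ≈ 0.00048100)
(T(2) + F)² = ((79/13 + 5*2) + 1/2079)² = ((79/13 + 10) + 1/2079)² = (209/13 + 1/2079)² = (434524/27027)² = 188811106576/730458729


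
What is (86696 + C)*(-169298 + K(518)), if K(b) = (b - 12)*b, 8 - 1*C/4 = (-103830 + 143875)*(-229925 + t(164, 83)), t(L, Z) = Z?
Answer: 3416909506909280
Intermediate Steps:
C = 36816091592 (C = 32 - 4*(-103830 + 143875)*(-229925 + 83) = 32 - 160180*(-229842) = 32 - 4*(-9204022890) = 32 + 36816091560 = 36816091592)
K(b) = b*(-12 + b) (K(b) = (-12 + b)*b = b*(-12 + b))
(86696 + C)*(-169298 + K(518)) = (86696 + 36816091592)*(-169298 + 518*(-12 + 518)) = 36816178288*(-169298 + 518*506) = 36816178288*(-169298 + 262108) = 36816178288*92810 = 3416909506909280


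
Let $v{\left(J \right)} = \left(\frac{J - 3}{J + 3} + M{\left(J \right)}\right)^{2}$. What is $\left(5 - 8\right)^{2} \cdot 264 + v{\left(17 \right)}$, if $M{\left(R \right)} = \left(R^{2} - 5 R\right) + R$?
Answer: $\frac{5152689}{100} \approx 51527.0$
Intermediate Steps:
$M{\left(R \right)} = R^{2} - 4 R$
$v{\left(J \right)} = \left(J \left(-4 + J\right) + \frac{-3 + J}{3 + J}\right)^{2}$ ($v{\left(J \right)} = \left(\frac{J - 3}{J + 3} + J \left(-4 + J\right)\right)^{2} = \left(\frac{-3 + J}{3 + J} + J \left(-4 + J\right)\right)^{2} = \left(J \left(-4 + J\right) + \frac{-3 + J}{3 + J}\right)^{2}$)
$\left(5 - 8\right)^{2} \cdot 264 + v{\left(17 \right)} = \left(5 - 8\right)^{2} \cdot 264 + \frac{\left(-3 + 17^{3} - 17^{2} - 187\right)^{2}}{\left(3 + 17\right)^{2}} = \left(-3\right)^{2} \cdot 264 + \frac{\left(-3 + 4913 - 289 - 187\right)^{2}}{400} = 9 \cdot 264 + \frac{\left(-3 + 4913 - 289 - 187\right)^{2}}{400} = 2376 + \frac{4434^{2}}{400} = 2376 + \frac{1}{400} \cdot 19660356 = 2376 + \frac{4915089}{100} = \frac{5152689}{100}$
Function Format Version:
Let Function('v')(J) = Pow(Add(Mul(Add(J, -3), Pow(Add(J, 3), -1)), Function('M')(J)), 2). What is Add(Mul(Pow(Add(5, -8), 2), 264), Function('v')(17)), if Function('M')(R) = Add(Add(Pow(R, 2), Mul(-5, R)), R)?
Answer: Rational(5152689, 100) ≈ 51527.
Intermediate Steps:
Function('M')(R) = Add(Pow(R, 2), Mul(-4, R))
Function('v')(J) = Pow(Add(Mul(J, Add(-4, J)), Mul(Pow(Add(3, J), -1), Add(-3, J))), 2) (Function('v')(J) = Pow(Add(Mul(Add(J, -3), Pow(Add(J, 3), -1)), Mul(J, Add(-4, J))), 2) = Pow(Add(Mul(Add(-3, J), Pow(Add(3, J), -1)), Mul(J, Add(-4, J))), 2) = Pow(Add(Mul(Pow(Add(3, J), -1), Add(-3, J)), Mul(J, Add(-4, J))), 2) = Pow(Add(Mul(J, Add(-4, J)), Mul(Pow(Add(3, J), -1), Add(-3, J))), 2))
Add(Mul(Pow(Add(5, -8), 2), 264), Function('v')(17)) = Add(Mul(Pow(Add(5, -8), 2), 264), Mul(Pow(Add(3, 17), -2), Pow(Add(-3, Pow(17, 3), Mul(-1, Pow(17, 2)), Mul(-11, 17)), 2))) = Add(Mul(Pow(-3, 2), 264), Mul(Pow(20, -2), Pow(Add(-3, 4913, Mul(-1, 289), -187), 2))) = Add(Mul(9, 264), Mul(Rational(1, 400), Pow(Add(-3, 4913, -289, -187), 2))) = Add(2376, Mul(Rational(1, 400), Pow(4434, 2))) = Add(2376, Mul(Rational(1, 400), 19660356)) = Add(2376, Rational(4915089, 100)) = Rational(5152689, 100)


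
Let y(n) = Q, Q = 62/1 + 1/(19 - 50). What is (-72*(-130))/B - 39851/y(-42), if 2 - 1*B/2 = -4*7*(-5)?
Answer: -29912143/44183 ≈ -677.01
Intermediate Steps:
Q = 1921/31 (Q = 62*1 + 1/(-31) = 62 + 1*(-1/31) = 62 - 1/31 = 1921/31 ≈ 61.968)
y(n) = 1921/31
B = -276 (B = 4 - 2*(-4*7)*(-5) = 4 - (-56)*(-5) = 4 - 2*140 = 4 - 280 = -276)
(-72*(-130))/B - 39851/y(-42) = -72*(-130)/(-276) - 39851/1921/31 = 9360*(-1/276) - 39851*31/1921 = -780/23 - 1235381/1921 = -29912143/44183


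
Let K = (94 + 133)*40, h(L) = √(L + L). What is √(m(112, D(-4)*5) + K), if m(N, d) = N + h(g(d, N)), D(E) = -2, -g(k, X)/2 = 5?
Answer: √(9192 + 2*I*√5) ≈ 95.875 + 0.0233*I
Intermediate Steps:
g(k, X) = -10 (g(k, X) = -2*5 = -10)
h(L) = √2*√L (h(L) = √(2*L) = √2*√L)
K = 9080 (K = 227*40 = 9080)
m(N, d) = N + 2*I*√5 (m(N, d) = N + √2*√(-10) = N + √2*(I*√10) = N + 2*I*√5)
√(m(112, D(-4)*5) + K) = √((112 + 2*I*√5) + 9080) = √(9192 + 2*I*√5)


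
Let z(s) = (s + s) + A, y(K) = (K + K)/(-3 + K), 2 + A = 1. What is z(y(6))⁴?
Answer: 2401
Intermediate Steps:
A = -1 (A = -2 + 1 = -1)
y(K) = 2*K/(-3 + K) (y(K) = (2*K)/(-3 + K) = 2*K/(-3 + K))
z(s) = -1 + 2*s (z(s) = (s + s) - 1 = 2*s - 1 = -1 + 2*s)
z(y(6))⁴ = (-1 + 2*(2*6/(-3 + 6)))⁴ = (-1 + 2*(2*6/3))⁴ = (-1 + 2*(2*6*(⅓)))⁴ = (-1 + 2*4)⁴ = (-1 + 8)⁴ = 7⁴ = 2401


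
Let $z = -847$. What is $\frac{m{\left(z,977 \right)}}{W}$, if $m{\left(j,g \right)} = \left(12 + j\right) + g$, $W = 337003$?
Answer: $\frac{142}{337003} \approx 0.00042136$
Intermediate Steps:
$m{\left(j,g \right)} = 12 + g + j$
$\frac{m{\left(z,977 \right)}}{W} = \frac{12 + 977 - 847}{337003} = 142 \cdot \frac{1}{337003} = \frac{142}{337003}$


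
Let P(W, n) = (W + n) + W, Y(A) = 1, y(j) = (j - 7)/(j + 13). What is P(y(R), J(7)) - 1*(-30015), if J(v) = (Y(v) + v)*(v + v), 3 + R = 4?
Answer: 210883/7 ≈ 30126.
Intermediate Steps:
R = 1 (R = -3 + 4 = 1)
y(j) = (-7 + j)/(13 + j)
J(v) = 2*v*(1 + v) (J(v) = (1 + v)*(v + v) = (1 + v)*(2*v) = 2*v*(1 + v))
P(W, n) = n + 2*W
P(y(R), J(7)) - 1*(-30015) = (2*7*(1 + 7) + 2*((-7 + 1)/(13 + 1))) - 1*(-30015) = (2*7*8 + 2*(-6/14)) + 30015 = (112 + 2*((1/14)*(-6))) + 30015 = (112 + 2*(-3/7)) + 30015 = (112 - 6/7) + 30015 = 778/7 + 30015 = 210883/7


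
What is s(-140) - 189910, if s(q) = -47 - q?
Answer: -189817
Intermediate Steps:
s(-140) - 189910 = (-47 - 1*(-140)) - 189910 = (-47 + 140) - 189910 = 93 - 189910 = -189817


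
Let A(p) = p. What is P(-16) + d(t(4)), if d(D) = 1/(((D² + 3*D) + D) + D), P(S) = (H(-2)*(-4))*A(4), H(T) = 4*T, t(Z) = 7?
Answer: 10753/84 ≈ 128.01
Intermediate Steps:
P(S) = 128 (P(S) = ((4*(-2))*(-4))*4 = -8*(-4)*4 = 32*4 = 128)
d(D) = 1/(D² + 5*D) (d(D) = 1/((D² + 4*D) + D) = 1/(D² + 5*D))
P(-16) + d(t(4)) = 128 + 1/(7*(5 + 7)) = 128 + (⅐)/12 = 128 + (⅐)*(1/12) = 128 + 1/84 = 10753/84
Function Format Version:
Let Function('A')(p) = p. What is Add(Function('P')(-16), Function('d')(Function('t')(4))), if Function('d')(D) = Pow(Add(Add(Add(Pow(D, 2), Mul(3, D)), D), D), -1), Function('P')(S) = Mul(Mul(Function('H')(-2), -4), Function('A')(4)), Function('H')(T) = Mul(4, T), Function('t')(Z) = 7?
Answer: Rational(10753, 84) ≈ 128.01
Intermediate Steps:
Function('P')(S) = 128 (Function('P')(S) = Mul(Mul(Mul(4, -2), -4), 4) = Mul(Mul(-8, -4), 4) = Mul(32, 4) = 128)
Function('d')(D) = Pow(Add(Pow(D, 2), Mul(5, D)), -1) (Function('d')(D) = Pow(Add(Add(Pow(D, 2), Mul(4, D)), D), -1) = Pow(Add(Pow(D, 2), Mul(5, D)), -1))
Add(Function('P')(-16), Function('d')(Function('t')(4))) = Add(128, Mul(Pow(7, -1), Pow(Add(5, 7), -1))) = Add(128, Mul(Rational(1, 7), Pow(12, -1))) = Add(128, Mul(Rational(1, 7), Rational(1, 12))) = Add(128, Rational(1, 84)) = Rational(10753, 84)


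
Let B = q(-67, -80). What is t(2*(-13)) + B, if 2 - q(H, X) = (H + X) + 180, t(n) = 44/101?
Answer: -3087/101 ≈ -30.564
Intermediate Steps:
t(n) = 44/101 (t(n) = 44*(1/101) = 44/101)
q(H, X) = -178 - H - X (q(H, X) = 2 - ((H + X) + 180) = 2 - (180 + H + X) = 2 + (-180 - H - X) = -178 - H - X)
B = -31 (B = -178 - 1*(-67) - 1*(-80) = -178 + 67 + 80 = -31)
t(2*(-13)) + B = 44/101 - 31 = -3087/101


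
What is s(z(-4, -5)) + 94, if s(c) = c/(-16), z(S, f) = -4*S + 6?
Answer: 741/8 ≈ 92.625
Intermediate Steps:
z(S, f) = 6 - 4*S
s(c) = -c/16 (s(c) = c*(-1/16) = -c/16)
s(z(-4, -5)) + 94 = -(6 - 4*(-4))/16 + 94 = -(6 + 16)/16 + 94 = -1/16*22 + 94 = -11/8 + 94 = 741/8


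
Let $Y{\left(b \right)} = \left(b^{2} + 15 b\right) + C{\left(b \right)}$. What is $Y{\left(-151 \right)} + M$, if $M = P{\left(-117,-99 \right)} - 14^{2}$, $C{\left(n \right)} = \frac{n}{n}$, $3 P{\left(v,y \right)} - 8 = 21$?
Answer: $\frac{61052}{3} \approx 20351.0$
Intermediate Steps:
$P{\left(v,y \right)} = \frac{29}{3}$ ($P{\left(v,y \right)} = \frac{8}{3} + \frac{1}{3} \cdot 21 = \frac{8}{3} + 7 = \frac{29}{3}$)
$C{\left(n \right)} = 1$
$Y{\left(b \right)} = 1 + b^{2} + 15 b$ ($Y{\left(b \right)} = \left(b^{2} + 15 b\right) + 1 = 1 + b^{2} + 15 b$)
$M = - \frac{559}{3}$ ($M = \frac{29}{3} - 14^{2} = \frac{29}{3} - 196 = - \frac{559}{3} \approx -186.33$)
$Y{\left(-151 \right)} + M = \left(1 + \left(-151\right)^{2} + 15 \left(-151\right)\right) - \frac{559}{3} = \left(1 + 22801 - 2265\right) - \frac{559}{3} = 20537 - \frac{559}{3} = \frac{61052}{3}$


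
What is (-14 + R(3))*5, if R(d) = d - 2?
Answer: -65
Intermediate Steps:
R(d) = -2 + d
(-14 + R(3))*5 = (-14 + (-2 + 3))*5 = (-14 + 1)*5 = -13*5 = -65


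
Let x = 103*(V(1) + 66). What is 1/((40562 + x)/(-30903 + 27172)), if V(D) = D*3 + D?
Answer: -3731/47772 ≈ -0.078100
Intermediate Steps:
V(D) = 4*D (V(D) = 3*D + D = 4*D)
x = 7210 (x = 103*(4*1 + 66) = 103*(4 + 66) = 103*70 = 7210)
1/((40562 + x)/(-30903 + 27172)) = 1/((40562 + 7210)/(-30903 + 27172)) = 1/(47772/(-3731)) = 1/(47772*(-1/3731)) = 1/(-47772/3731) = -3731/47772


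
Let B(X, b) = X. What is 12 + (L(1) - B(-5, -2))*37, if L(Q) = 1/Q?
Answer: 234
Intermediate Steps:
12 + (L(1) - B(-5, -2))*37 = 12 + (1/1 - 1*(-5))*37 = 12 + (1 + 5)*37 = 12 + 6*37 = 12 + 222 = 234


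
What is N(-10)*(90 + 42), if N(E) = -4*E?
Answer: 5280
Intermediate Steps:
N(-10)*(90 + 42) = (-4*(-10))*(90 + 42) = 40*132 = 5280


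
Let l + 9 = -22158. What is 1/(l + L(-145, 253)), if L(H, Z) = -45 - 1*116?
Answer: -1/22328 ≈ -4.4787e-5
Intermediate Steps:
l = -22167 (l = -9 - 22158 = -22167)
L(H, Z) = -161 (L(H, Z) = -45 - 116 = -161)
1/(l + L(-145, 253)) = 1/(-22167 - 161) = 1/(-22328) = -1/22328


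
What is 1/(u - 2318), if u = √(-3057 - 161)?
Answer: -1159/2688171 - I*√3218/5376342 ≈ -0.00043115 - 1.0551e-5*I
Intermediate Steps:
u = I*√3218 (u = √(-3218) = I*√3218 ≈ 56.727*I)
1/(u - 2318) = 1/(I*√3218 - 2318) = 1/(-2318 + I*√3218)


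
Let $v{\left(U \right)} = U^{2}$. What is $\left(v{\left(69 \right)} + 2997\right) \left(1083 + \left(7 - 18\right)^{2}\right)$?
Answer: $9340632$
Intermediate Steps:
$\left(v{\left(69 \right)} + 2997\right) \left(1083 + \left(7 - 18\right)^{2}\right) = \left(69^{2} + 2997\right) \left(1083 + \left(7 - 18\right)^{2}\right) = \left(4761 + 2997\right) \left(1083 + \left(-11\right)^{2}\right) = 7758 \left(1083 + 121\right) = 7758 \cdot 1204 = 9340632$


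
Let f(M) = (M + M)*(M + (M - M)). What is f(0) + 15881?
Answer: 15881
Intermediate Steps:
f(M) = 2*M² (f(M) = (2*M)*(M + 0) = (2*M)*M = 2*M²)
f(0) + 15881 = 2*0² + 15881 = 2*0 + 15881 = 0 + 15881 = 15881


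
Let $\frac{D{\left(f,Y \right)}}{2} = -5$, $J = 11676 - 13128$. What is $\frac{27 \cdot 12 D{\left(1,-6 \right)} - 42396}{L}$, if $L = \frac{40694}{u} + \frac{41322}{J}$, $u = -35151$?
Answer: $\frac{388204550712}{251932885} \approx 1540.9$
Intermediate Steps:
$J = -1452$ ($J = 11676 - 13128 = -1452$)
$D{\left(f,Y \right)} = -10$ ($D{\left(f,Y \right)} = 2 \left(-5\right) = -10$)
$L = - \frac{251932885}{8506542}$ ($L = \frac{40694}{-35151} + \frac{41322}{-1452} = 40694 \left(- \frac{1}{35151}\right) + 41322 \left(- \frac{1}{1452}\right) = - \frac{40694}{35151} - \frac{6887}{242} = - \frac{251932885}{8506542} \approx -29.616$)
$\frac{27 \cdot 12 D{\left(1,-6 \right)} - 42396}{L} = \frac{27 \cdot 12 \left(-10\right) - 42396}{- \frac{251932885}{8506542}} = \left(324 \left(-10\right) - 42396\right) \left(- \frac{8506542}{251932885}\right) = \left(-3240 - 42396\right) \left(- \frac{8506542}{251932885}\right) = \left(-45636\right) \left(- \frac{8506542}{251932885}\right) = \frac{388204550712}{251932885}$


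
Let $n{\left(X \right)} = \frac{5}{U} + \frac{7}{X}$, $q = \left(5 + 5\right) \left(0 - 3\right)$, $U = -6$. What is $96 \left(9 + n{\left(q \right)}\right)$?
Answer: $\frac{3808}{5} \approx 761.6$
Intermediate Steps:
$q = -30$ ($q = 10 \left(-3\right) = -30$)
$n{\left(X \right)} = - \frac{5}{6} + \frac{7}{X}$ ($n{\left(X \right)} = \frac{5}{-6} + \frac{7}{X} = 5 \left(- \frac{1}{6}\right) + \frac{7}{X} = - \frac{5}{6} + \frac{7}{X}$)
$96 \left(9 + n{\left(q \right)}\right) = 96 \left(9 - \left(\frac{5}{6} - \frac{7}{-30}\right)\right) = 96 \left(9 + \left(- \frac{5}{6} + 7 \left(- \frac{1}{30}\right)\right)\right) = 96 \left(9 - \frac{16}{15}\right) = 96 \cdot \frac{119}{15} = \frac{3808}{5}$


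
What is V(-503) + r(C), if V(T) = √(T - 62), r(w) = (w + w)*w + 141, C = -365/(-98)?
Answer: 810307/4802 + I*√565 ≈ 168.74 + 23.77*I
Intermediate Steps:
C = 365/98 (C = -365*(-1/98) = 365/98 ≈ 3.7245)
r(w) = 141 + 2*w² (r(w) = (2*w)*w + 141 = 2*w² + 141 = 141 + 2*w²)
V(T) = √(-62 + T)
V(-503) + r(C) = √(-62 - 503) + (141 + 2*(365/98)²) = √(-565) + (141 + 2*(133225/9604)) = I*√565 + (141 + 133225/4802) = I*√565 + 810307/4802 = 810307/4802 + I*√565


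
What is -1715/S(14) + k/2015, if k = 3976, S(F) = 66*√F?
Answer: 3976/2015 - 245*√14/132 ≈ -4.9715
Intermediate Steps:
-1715/S(14) + k/2015 = -1715*√14/924 + 3976/2015 = -245*√14/132 + 3976*(1/2015) = -245*√14/132 + 3976/2015 = 3976/2015 - 245*√14/132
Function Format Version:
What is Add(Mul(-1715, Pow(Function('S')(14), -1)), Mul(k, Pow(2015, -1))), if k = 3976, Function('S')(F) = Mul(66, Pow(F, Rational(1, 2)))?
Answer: Add(Rational(3976, 2015), Mul(Rational(-245, 132), Pow(14, Rational(1, 2)))) ≈ -4.9715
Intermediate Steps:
Add(Mul(-1715, Pow(Function('S')(14), -1)), Mul(k, Pow(2015, -1))) = Add(Mul(-1715, Pow(Mul(66, Pow(14, Rational(1, 2))), -1)), Mul(3976, Pow(2015, -1))) = Add(Mul(-1715, Mul(Rational(1, 924), Pow(14, Rational(1, 2)))), Mul(3976, Rational(1, 2015))) = Add(Mul(Rational(-245, 132), Pow(14, Rational(1, 2))), Rational(3976, 2015)) = Add(Rational(3976, 2015), Mul(Rational(-245, 132), Pow(14, Rational(1, 2))))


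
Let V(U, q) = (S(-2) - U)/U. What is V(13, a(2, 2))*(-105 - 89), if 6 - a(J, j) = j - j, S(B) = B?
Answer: 2910/13 ≈ 223.85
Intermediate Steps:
a(J, j) = 6 (a(J, j) = 6 - (j - j) = 6 - 1*0 = 6 + 0 = 6)
V(U, q) = (-2 - U)/U
V(13, a(2, 2))*(-105 - 89) = ((-2 - 1*13)/13)*(-105 - 89) = ((-2 - 13)/13)*(-194) = ((1/13)*(-15))*(-194) = -15/13*(-194) = 2910/13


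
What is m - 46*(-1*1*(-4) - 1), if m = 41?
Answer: -97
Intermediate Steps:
m - 46*(-1*1*(-4) - 1) = 41 - 46*(-1*1*(-4) - 1) = 41 - 46*(-1*(-4) - 1) = 41 - 46*(4 - 1) = 41 - 46*3 = 41 - 138 = -97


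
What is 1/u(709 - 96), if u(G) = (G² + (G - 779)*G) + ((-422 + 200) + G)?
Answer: 1/274402 ≈ 3.6443e-6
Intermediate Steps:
u(G) = -222 + G + G² + G*(-779 + G) (u(G) = (G² + (-779 + G)*G) + (-222 + G) = (G² + G*(-779 + G)) + (-222 + G) = -222 + G + G² + G*(-779 + G))
1/u(709 - 96) = 1/(-222 - 778*(709 - 96) + 2*(709 - 96)²) = 1/(-222 - 778*613 + 2*613²) = 1/(-222 - 476914 + 2*375769) = 1/(-222 - 476914 + 751538) = 1/274402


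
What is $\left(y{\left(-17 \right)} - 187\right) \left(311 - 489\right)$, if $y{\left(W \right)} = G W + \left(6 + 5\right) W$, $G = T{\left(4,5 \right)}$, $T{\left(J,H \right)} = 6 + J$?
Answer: $96832$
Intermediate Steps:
$G = 10$ ($G = 6 + 4 = 10$)
$y{\left(W \right)} = 21 W$ ($y{\left(W \right)} = 10 W + \left(6 + 5\right) W = 10 W + 11 W = 21 W$)
$\left(y{\left(-17 \right)} - 187\right) \left(311 - 489\right) = \left(21 \left(-17\right) - 187\right) \left(311 - 489\right) = \left(-357 - 187\right) \left(-178\right) = \left(-544\right) \left(-178\right) = 96832$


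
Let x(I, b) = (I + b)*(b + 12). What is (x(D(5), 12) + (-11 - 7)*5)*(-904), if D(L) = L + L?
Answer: -395952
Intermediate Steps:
D(L) = 2*L
x(I, b) = (12 + b)*(I + b) (x(I, b) = (I + b)*(12 + b) = (12 + b)*(I + b))
(x(D(5), 12) + (-11 - 7)*5)*(-904) = ((12² + 12*(2*5) + 12*12 + (2*5)*12) + (-11 - 7)*5)*(-904) = ((144 + 12*10 + 144 + 10*12) - 18*5)*(-904) = ((144 + 120 + 144 + 120) - 90)*(-904) = (528 - 90)*(-904) = 438*(-904) = -395952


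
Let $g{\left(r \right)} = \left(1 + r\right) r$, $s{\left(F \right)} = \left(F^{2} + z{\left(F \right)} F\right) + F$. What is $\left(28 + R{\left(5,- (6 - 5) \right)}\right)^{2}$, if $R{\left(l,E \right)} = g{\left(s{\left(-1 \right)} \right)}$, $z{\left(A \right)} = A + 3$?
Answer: $900$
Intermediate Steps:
$z{\left(A \right)} = 3 + A$
$s{\left(F \right)} = F + F^{2} + F \left(3 + F\right)$ ($s{\left(F \right)} = \left(F^{2} + \left(3 + F\right) F\right) + F = \left(F^{2} + F \left(3 + F\right)\right) + F = F + F^{2} + F \left(3 + F\right)$)
$g{\left(r \right)} = r \left(1 + r\right)$
$R{\left(l,E \right)} = 2$ ($R{\left(l,E \right)} = 2 \left(-1\right) \left(2 - 1\right) \left(1 + 2 \left(-1\right) \left(2 - 1\right)\right) = 2 \left(-1\right) 1 \left(1 + 2 \left(-1\right) 1\right) = - 2 \left(1 - 2\right) = \left(-2\right) \left(-1\right) = 2$)
$\left(28 + R{\left(5,- (6 - 5) \right)}\right)^{2} = \left(28 + 2\right)^{2} = 30^{2} = 900$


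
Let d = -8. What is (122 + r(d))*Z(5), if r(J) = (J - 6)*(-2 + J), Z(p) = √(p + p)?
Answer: 262*√10 ≈ 828.52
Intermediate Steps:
Z(p) = √2*√p (Z(p) = √(2*p) = √2*√p)
r(J) = (-6 + J)*(-2 + J)
(122 + r(d))*Z(5) = (122 + (12 + (-8)² - 8*(-8)))*(√2*√5) = (122 + (12 + 64 + 64))*√10 = (122 + 140)*√10 = 262*√10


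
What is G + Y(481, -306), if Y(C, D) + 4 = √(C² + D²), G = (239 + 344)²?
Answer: 339885 + √324997 ≈ 3.4046e+5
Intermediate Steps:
G = 339889 (G = 583² = 339889)
Y(C, D) = -4 + √(C² + D²)
G + Y(481, -306) = 339889 + (-4 + √(481² + (-306)²)) = 339889 + (-4 + √(231361 + 93636)) = 339889 + (-4 + √324997) = 339885 + √324997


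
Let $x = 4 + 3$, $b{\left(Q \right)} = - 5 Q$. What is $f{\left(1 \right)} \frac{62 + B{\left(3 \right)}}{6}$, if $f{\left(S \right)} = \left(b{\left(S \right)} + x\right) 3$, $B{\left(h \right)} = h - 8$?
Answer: $57$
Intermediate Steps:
$B{\left(h \right)} = -8 + h$
$x = 7$
$f{\left(S \right)} = 21 - 15 S$ ($f{\left(S \right)} = \left(- 5 S + 7\right) 3 = \left(7 - 5 S\right) 3 = 21 - 15 S$)
$f{\left(1 \right)} \frac{62 + B{\left(3 \right)}}{6} = \left(21 - 15\right) \frac{62 + \left(-8 + 3\right)}{6} = \left(21 - 15\right) \left(62 - 5\right) \frac{1}{6} = 6 \cdot 57 \cdot \frac{1}{6} = 6 \cdot \frac{19}{2} = 57$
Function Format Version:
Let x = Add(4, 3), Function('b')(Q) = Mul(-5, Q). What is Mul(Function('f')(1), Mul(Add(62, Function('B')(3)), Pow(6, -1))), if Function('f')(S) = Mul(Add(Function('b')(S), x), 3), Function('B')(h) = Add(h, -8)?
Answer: 57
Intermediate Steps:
Function('B')(h) = Add(-8, h)
x = 7
Function('f')(S) = Add(21, Mul(-15, S)) (Function('f')(S) = Mul(Add(Mul(-5, S), 7), 3) = Mul(Add(7, Mul(-5, S)), 3) = Add(21, Mul(-15, S)))
Mul(Function('f')(1), Mul(Add(62, Function('B')(3)), Pow(6, -1))) = Mul(Add(21, Mul(-15, 1)), Mul(Add(62, Add(-8, 3)), Pow(6, -1))) = Mul(Add(21, -15), Mul(Add(62, -5), Rational(1, 6))) = Mul(6, Mul(57, Rational(1, 6))) = Mul(6, Rational(19, 2)) = 57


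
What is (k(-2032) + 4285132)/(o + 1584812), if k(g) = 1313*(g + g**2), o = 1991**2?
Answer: 5423025628/5548893 ≈ 977.32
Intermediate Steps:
o = 3964081
k(g) = 1313*g + 1313*g**2
(k(-2032) + 4285132)/(o + 1584812) = (1313*(-2032)*(1 - 2032) + 4285132)/(3964081 + 1584812) = (1313*(-2032)*(-2031) + 4285132)/5548893 = (5418740496 + 4285132)*(1/5548893) = 5423025628*(1/5548893) = 5423025628/5548893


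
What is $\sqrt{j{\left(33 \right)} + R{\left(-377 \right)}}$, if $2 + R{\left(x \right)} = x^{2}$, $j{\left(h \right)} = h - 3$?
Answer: $\sqrt{142157} \approx 377.04$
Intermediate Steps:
$j{\left(h \right)} = -3 + h$
$R{\left(x \right)} = -2 + x^{2}$
$\sqrt{j{\left(33 \right)} + R{\left(-377 \right)}} = \sqrt{\left(-3 + 33\right) - \left(2 - \left(-377\right)^{2}\right)} = \sqrt{30 + \left(-2 + 142129\right)} = \sqrt{30 + 142127} = \sqrt{142157}$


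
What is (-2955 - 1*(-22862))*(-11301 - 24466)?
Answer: -712013669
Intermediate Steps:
(-2955 - 1*(-22862))*(-11301 - 24466) = (-2955 + 22862)*(-35767) = 19907*(-35767) = -712013669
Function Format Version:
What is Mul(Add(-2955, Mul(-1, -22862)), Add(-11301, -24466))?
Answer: -712013669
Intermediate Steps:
Mul(Add(-2955, Mul(-1, -22862)), Add(-11301, -24466)) = Mul(Add(-2955, 22862), -35767) = Mul(19907, -35767) = -712013669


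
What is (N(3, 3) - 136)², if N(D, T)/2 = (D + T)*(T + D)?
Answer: 4096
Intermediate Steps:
N(D, T) = 2*(D + T)² (N(D, T) = 2*((D + T)*(T + D)) = 2*((D + T)*(D + T)) = 2*(D + T)²)
(N(3, 3) - 136)² = (2*(3 + 3)² - 136)² = (2*6² - 136)² = (2*36 - 136)² = (72 - 136)² = (-64)² = 4096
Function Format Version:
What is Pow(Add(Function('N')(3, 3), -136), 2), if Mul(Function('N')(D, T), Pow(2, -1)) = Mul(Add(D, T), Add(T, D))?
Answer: 4096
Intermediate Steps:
Function('N')(D, T) = Mul(2, Pow(Add(D, T), 2)) (Function('N')(D, T) = Mul(2, Mul(Add(D, T), Add(T, D))) = Mul(2, Mul(Add(D, T), Add(D, T))) = Mul(2, Pow(Add(D, T), 2)))
Pow(Add(Function('N')(3, 3), -136), 2) = Pow(Add(Mul(2, Pow(Add(3, 3), 2)), -136), 2) = Pow(Add(Mul(2, Pow(6, 2)), -136), 2) = Pow(Add(Mul(2, 36), -136), 2) = Pow(Add(72, -136), 2) = Pow(-64, 2) = 4096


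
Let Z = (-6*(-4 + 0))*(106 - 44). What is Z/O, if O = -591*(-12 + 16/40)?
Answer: 1240/5713 ≈ 0.21705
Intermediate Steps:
Z = 1488 (Z = -6*(-4)*62 = 24*62 = 1488)
O = 34278/5 (O = -591*(-12 + 16*(1/40)) = -591*(-12 + ⅖) = -591*(-58/5) = 34278/5 ≈ 6855.6)
Z/O = 1488/(34278/5) = 1488*(5/34278) = 1240/5713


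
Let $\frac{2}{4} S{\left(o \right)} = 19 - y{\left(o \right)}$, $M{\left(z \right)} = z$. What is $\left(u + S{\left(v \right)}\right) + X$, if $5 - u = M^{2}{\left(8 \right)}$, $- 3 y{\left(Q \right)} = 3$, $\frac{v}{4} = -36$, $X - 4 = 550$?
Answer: $535$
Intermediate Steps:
$X = 554$ ($X = 4 + 550 = 554$)
$v = -144$ ($v = 4 \left(-36\right) = -144$)
$y{\left(Q \right)} = -1$ ($y{\left(Q \right)} = \left(- \frac{1}{3}\right) 3 = -1$)
$u = -59$ ($u = 5 - 8^{2} = 5 - 64 = -59$)
$S{\left(o \right)} = 40$ ($S{\left(o \right)} = 2 \left(19 - -1\right) = 2 \left(19 + 1\right) = 2 \cdot 20 = 40$)
$\left(u + S{\left(v \right)}\right) + X = \left(-59 + 40\right) + 554 = -19 + 554 = 535$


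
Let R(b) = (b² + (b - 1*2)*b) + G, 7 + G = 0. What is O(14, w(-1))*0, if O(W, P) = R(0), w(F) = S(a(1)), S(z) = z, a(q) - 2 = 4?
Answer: 0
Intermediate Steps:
G = -7 (G = -7 + 0 = -7)
a(q) = 6 (a(q) = 2 + 4 = 6)
R(b) = -7 + b² + b*(-2 + b) (R(b) = (b² + (b - 1*2)*b) - 7 = (b² + (b - 2)*b) - 7 = (b² + (-2 + b)*b) - 7 = (b² + b*(-2 + b)) - 7 = -7 + b² + b*(-2 + b))
w(F) = 6
O(W, P) = -7 (O(W, P) = -7 - 2*0 + 2*0² = -7 + 0 + 2*0 = -7 + 0 + 0 = -7)
O(14, w(-1))*0 = -7*0 = 0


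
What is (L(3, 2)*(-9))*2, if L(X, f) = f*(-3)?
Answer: 108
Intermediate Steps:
L(X, f) = -3*f
(L(3, 2)*(-9))*2 = (-3*2*(-9))*2 = -6*(-9)*2 = 54*2 = 108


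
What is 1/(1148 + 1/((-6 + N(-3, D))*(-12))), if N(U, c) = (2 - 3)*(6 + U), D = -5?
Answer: 108/123985 ≈ 0.00087107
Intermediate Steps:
N(U, c) = -6 - U (N(U, c) = -(6 + U) = -6 - U)
1/(1148 + 1/((-6 + N(-3, D))*(-12))) = 1/(1148 + 1/((-6 + (-6 - 1*(-3)))*(-12))) = 1/(1148 + 1/((-6 + (-6 + 3))*(-12))) = 1/(1148 + 1/((-6 - 3)*(-12))) = 1/(1148 + 1/(-9*(-12))) = 1/(1148 + 1/108) = 1/(123985/108) = 108/123985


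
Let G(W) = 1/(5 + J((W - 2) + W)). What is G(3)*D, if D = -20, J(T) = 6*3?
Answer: -20/23 ≈ -0.86957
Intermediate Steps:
J(T) = 18
G(W) = 1/23 (G(W) = 1/(5 + 18) = 1/23)
G(3)*D = (1/23)*(-20) = -20/23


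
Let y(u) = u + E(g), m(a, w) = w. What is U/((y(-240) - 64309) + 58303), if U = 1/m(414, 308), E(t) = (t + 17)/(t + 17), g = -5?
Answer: -1/1923460 ≈ -5.1990e-7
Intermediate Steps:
E(t) = 1 (E(t) = (17 + t)/(17 + t) = 1)
y(u) = 1 + u (y(u) = u + 1 = 1 + u)
U = 1/308 ≈ 0.0032468
U/((y(-240) - 64309) + 58303) = 1/(308*(((1 - 240) - 64309) + 58303)) = 1/(308*((-239 - 64309) + 58303)) = 1/(308*(-64548 + 58303)) = (1/308)/(-6245) = (1/308)*(-1/6245) = -1/1923460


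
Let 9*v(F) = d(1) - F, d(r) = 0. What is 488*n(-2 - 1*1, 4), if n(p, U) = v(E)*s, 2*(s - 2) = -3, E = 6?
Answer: -488/3 ≈ -162.67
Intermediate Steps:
s = 1/2 (s = 2 + (1/2)*(-3) = 2 - 3/2 = 1/2 ≈ 0.50000)
v(F) = -F/9 (v(F) = (0 - F)/9 = (-F)/9 = -F/9)
n(p, U) = -1/3 (n(p, U) = -1/9*6*(1/2) = -2/3*1/2 = -1/3)
488*n(-2 - 1*1, 4) = 488*(-1/3) = -488/3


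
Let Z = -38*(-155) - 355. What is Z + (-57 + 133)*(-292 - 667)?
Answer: -67349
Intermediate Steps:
Z = 5535 (Z = 5890 - 355 = 5535)
Z + (-57 + 133)*(-292 - 667) = 5535 + (-57 + 133)*(-292 - 667) = 5535 + 76*(-959) = 5535 - 72884 = -67349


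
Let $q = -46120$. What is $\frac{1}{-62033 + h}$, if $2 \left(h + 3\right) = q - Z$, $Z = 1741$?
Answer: $- \frac{2}{171933} \approx -1.1632 \cdot 10^{-5}$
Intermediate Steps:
$h = - \frac{47867}{2}$ ($h = -3 + \frac{-46120 - 1741}{2} = -3 + \frac{1}{2} \left(-47861\right) = -3 - \frac{47861}{2} = - \frac{47867}{2} \approx -23934.0$)
$\frac{1}{-62033 + h} = \frac{1}{-62033 - \frac{47867}{2}} = \frac{1}{- \frac{171933}{2}} = - \frac{2}{171933}$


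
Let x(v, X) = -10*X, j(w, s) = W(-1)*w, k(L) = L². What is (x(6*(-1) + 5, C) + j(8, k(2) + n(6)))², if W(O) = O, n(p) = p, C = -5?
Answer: 1764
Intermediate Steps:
j(w, s) = -w
(x(6*(-1) + 5, C) + j(8, k(2) + n(6)))² = (-10*(-5) - 1*8)² = (50 - 8)² = 42² = 1764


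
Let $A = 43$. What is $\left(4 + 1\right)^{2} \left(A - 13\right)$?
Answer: $750$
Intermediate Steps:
$\left(4 + 1\right)^{2} \left(A - 13\right) = \left(4 + 1\right)^{2} \left(43 - 13\right) = 5^{2} \cdot 30 = 25 \cdot 30 = 750$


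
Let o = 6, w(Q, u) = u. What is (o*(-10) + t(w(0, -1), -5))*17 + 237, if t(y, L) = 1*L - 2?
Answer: -902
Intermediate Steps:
t(y, L) = -2 + L (t(y, L) = L - 2 = -2 + L)
(o*(-10) + t(w(0, -1), -5))*17 + 237 = (6*(-10) + (-2 - 5))*17 + 237 = (-60 - 7)*17 + 237 = -67*17 + 237 = -1139 + 237 = -902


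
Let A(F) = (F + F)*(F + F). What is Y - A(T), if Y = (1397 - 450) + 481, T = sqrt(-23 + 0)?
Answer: 1520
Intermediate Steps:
T = I*sqrt(23) (T = sqrt(-23) = I*sqrt(23) ≈ 4.7958*I)
A(F) = 4*F**2 (A(F) = (2*F)*(2*F) = 4*F**2)
Y = 1428 (Y = 947 + 481 = 1428)
Y - A(T) = 1428 - 4*(I*sqrt(23))**2 = 1428 - 4*(-23) = 1428 - 1*(-92) = 1428 + 92 = 1520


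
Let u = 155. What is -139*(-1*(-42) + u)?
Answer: -27383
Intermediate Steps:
-139*(-1*(-42) + u) = -139*(-1*(-42) + 155) = -139*(42 + 155) = -139*197 = -27383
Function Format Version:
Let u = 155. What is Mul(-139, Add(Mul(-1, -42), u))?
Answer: -27383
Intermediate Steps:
Mul(-139, Add(Mul(-1, -42), u)) = Mul(-139, Add(Mul(-1, -42), 155)) = Mul(-139, Add(42, 155)) = Mul(-139, 197) = -27383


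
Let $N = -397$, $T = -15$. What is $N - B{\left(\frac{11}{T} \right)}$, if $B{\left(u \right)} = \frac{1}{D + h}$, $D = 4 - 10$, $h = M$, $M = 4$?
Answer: $- \frac{793}{2} \approx -396.5$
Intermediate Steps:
$h = 4$
$D = -6$
$B{\left(u \right)} = - \frac{1}{2}$ ($B{\left(u \right)} = \frac{1}{-6 + 4} = \frac{1}{-2} = - \frac{1}{2}$)
$N - B{\left(\frac{11}{T} \right)} = -397 - - \frac{1}{2} = -397 + \frac{1}{2} = - \frac{793}{2}$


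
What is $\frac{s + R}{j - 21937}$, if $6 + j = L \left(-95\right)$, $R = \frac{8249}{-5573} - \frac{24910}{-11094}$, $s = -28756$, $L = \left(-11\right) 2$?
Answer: $\frac{888922967324}{613724345643} \approx 1.4484$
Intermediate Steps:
$L = -22$
$R = \frac{23654512}{30913431}$ ($R = 8249 \left(- \frac{1}{5573}\right) - - \frac{12455}{5547} = - \frac{8249}{5573} + \frac{12455}{5547} = \frac{23654512}{30913431} \approx 0.76519$)
$j = 2084$ ($j = -6 - -2090 = -6 + 2090 = 2084$)
$\frac{s + R}{j - 21937} = \frac{-28756 + \frac{23654512}{30913431}}{2084 - 21937} = - \frac{888922967324}{30913431 \left(-19853\right)} = \left(- \frac{888922967324}{30913431}\right) \left(- \frac{1}{19853}\right) = \frac{888922967324}{613724345643}$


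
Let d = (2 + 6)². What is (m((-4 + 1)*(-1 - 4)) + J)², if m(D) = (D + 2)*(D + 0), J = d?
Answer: 101761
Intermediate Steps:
d = 64 (d = 8² = 64)
J = 64
m(D) = D*(2 + D) (m(D) = (2 + D)*D = D*(2 + D))
(m((-4 + 1)*(-1 - 4)) + J)² = (((-4 + 1)*(-1 - 4))*(2 + (-4 + 1)*(-1 - 4)) + 64)² = ((-3*(-5))*(2 - 3*(-5)) + 64)² = (15*(2 + 15) + 64)² = (15*17 + 64)² = (255 + 64)² = 319² = 101761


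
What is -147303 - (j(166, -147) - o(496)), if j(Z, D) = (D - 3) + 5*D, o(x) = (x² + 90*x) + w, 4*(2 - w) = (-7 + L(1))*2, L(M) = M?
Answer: 144243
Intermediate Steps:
w = 5 (w = 2 - (-7 + 1)*2/4 = 2 - (-3)*2/2 = 2 - ¼*(-12) = 2 + 3 = 5)
o(x) = 5 + x² + 90*x (o(x) = (x² + 90*x) + 5 = 5 + x² + 90*x)
j(Z, D) = -3 + 6*D (j(Z, D) = (-3 + D) + 5*D = -3 + 6*D)
-147303 - (j(166, -147) - o(496)) = -147303 - ((-3 + 6*(-147)) - (5 + 496² + 90*496)) = -147303 - ((-3 - 882) - (5 + 246016 + 44640)) = -147303 - (-885 - 1*290661) = -147303 - (-885 - 290661) = -147303 - 1*(-291546) = -147303 + 291546 = 144243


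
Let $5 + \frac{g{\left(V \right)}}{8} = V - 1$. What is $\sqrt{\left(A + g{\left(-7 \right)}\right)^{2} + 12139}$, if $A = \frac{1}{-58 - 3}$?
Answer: $\frac{2 \sqrt{21357061}}{61} \approx 151.52$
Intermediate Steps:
$g{\left(V \right)} = -48 + 8 V$ ($g{\left(V \right)} = -40 + 8 \left(V - 1\right) = -40 + 8 \left(-1 + V\right) = -40 + \left(-8 + 8 V\right) = -48 + 8 V$)
$A = - \frac{1}{61}$ ($A = \frac{1}{-61} = - \frac{1}{61} \approx -0.016393$)
$\sqrt{\left(A + g{\left(-7 \right)}\right)^{2} + 12139} = \sqrt{\left(- \frac{1}{61} + \left(-48 + 8 \left(-7\right)\right)\right)^{2} + 12139} = \sqrt{\left(- \frac{1}{61} - 104\right)^{2} + 12139} = \sqrt{\left(- \frac{6345}{61}\right)^{2} + 12139} = \sqrt{\frac{40259025}{3721} + 12139} = \sqrt{\frac{85428244}{3721}} = \frac{2 \sqrt{21357061}}{61}$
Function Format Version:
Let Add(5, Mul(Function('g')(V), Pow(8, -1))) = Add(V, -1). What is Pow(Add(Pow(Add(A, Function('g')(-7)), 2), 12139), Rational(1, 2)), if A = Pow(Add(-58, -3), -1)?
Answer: Mul(Rational(2, 61), Pow(21357061, Rational(1, 2))) ≈ 151.52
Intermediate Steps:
Function('g')(V) = Add(-48, Mul(8, V)) (Function('g')(V) = Add(-40, Mul(8, Add(V, -1))) = Add(-40, Mul(8, Add(-1, V))) = Add(-40, Add(-8, Mul(8, V))) = Add(-48, Mul(8, V)))
A = Rational(-1, 61) (A = Pow(-61, -1) = Rational(-1, 61) ≈ -0.016393)
Pow(Add(Pow(Add(A, Function('g')(-7)), 2), 12139), Rational(1, 2)) = Pow(Add(Pow(Add(Rational(-1, 61), Add(-48, Mul(8, -7))), 2), 12139), Rational(1, 2)) = Pow(Add(Pow(Add(Rational(-1, 61), Add(-48, -56)), 2), 12139), Rational(1, 2)) = Pow(Add(Pow(Add(Rational(-1, 61), -104), 2), 12139), Rational(1, 2)) = Pow(Add(Pow(Rational(-6345, 61), 2), 12139), Rational(1, 2)) = Pow(Add(Rational(40259025, 3721), 12139), Rational(1, 2)) = Pow(Rational(85428244, 3721), Rational(1, 2)) = Mul(Rational(2, 61), Pow(21357061, Rational(1, 2)))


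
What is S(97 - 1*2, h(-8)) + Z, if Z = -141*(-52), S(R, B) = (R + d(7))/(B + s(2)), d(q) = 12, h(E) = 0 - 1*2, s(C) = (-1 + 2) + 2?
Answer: 7439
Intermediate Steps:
s(C) = 3 (s(C) = 1 + 2 = 3)
h(E) = -2 (h(E) = 0 - 2 = -2)
S(R, B) = (12 + R)/(3 + B) (S(R, B) = (R + 12)/(B + 3) = (12 + R)/(3 + B))
Z = 7332
S(97 - 1*2, h(-8)) + Z = (12 + (97 - 1*2))/(3 - 2) + 7332 = (12 + (97 - 2))/1 + 7332 = 1*(12 + 95) + 7332 = 1*107 + 7332 = 107 + 7332 = 7439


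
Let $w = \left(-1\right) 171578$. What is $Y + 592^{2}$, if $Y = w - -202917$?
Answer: $381803$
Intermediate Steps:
$w = -171578$
$Y = 31339$ ($Y = -171578 - -202917 = -171578 + 202917 = 31339$)
$Y + 592^{2} = 31339 + 592^{2} = 31339 + 350464 = 381803$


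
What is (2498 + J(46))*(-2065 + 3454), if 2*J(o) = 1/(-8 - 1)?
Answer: 20817869/6 ≈ 3.4696e+6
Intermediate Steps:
J(o) = -1/18 (J(o) = 1/(2*(-8 - 1)) = (1/2)/(-9) = (1/2)*(-1/9) = -1/18)
(2498 + J(46))*(-2065 + 3454) = (2498 - 1/18)*(-2065 + 3454) = (44963/18)*1389 = 20817869/6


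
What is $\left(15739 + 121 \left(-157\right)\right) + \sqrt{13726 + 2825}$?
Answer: $-3258 + 3 \sqrt{1839} \approx -3129.3$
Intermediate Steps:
$\left(15739 + 121 \left(-157\right)\right) + \sqrt{13726 + 2825} = \left(15739 - 18997\right) + \sqrt{16551} = -3258 + 3 \sqrt{1839}$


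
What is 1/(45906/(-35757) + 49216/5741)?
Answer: 68426979/498756722 ≈ 0.13720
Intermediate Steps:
1/(45906/(-35757) + 49216/5741) = 1/(45906*(-1/35757) + 49216*(1/5741)) = 1/(-15302/11919 + 49216/5741) = 1/(498756722/68426979) = 68426979/498756722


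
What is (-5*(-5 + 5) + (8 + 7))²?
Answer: 225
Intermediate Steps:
(-5*(-5 + 5) + (8 + 7))² = (-5*0 + 15)² = (0 + 15)² = 15² = 225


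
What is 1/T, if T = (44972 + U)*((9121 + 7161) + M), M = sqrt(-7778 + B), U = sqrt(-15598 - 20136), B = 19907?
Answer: 1/(732234104 + 44972*sqrt(12129) + I*sqrt(433417686) + 16282*I*sqrt(35734)) ≈ 1.3565e-9 - 5.702e-12*I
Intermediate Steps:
U = I*sqrt(35734) (U = sqrt(-35734) = I*sqrt(35734) ≈ 189.03*I)
M = sqrt(12129) (M = sqrt(-7778 + 19907) = sqrt(12129) ≈ 110.13)
T = (16282 + sqrt(12129))*(44972 + I*sqrt(35734)) (T = (44972 + I*sqrt(35734))*((9121 + 7161) + sqrt(12129)) = (44972 + I*sqrt(35734))*(16282 + sqrt(12129)) = (16282 + sqrt(12129))*(44972 + I*sqrt(35734)) ≈ 7.3719e+8 + 3.0987e+6*I)
1/T = 1/(732234104 + 44972*sqrt(12129) + I*sqrt(433417686) + 16282*I*sqrt(35734))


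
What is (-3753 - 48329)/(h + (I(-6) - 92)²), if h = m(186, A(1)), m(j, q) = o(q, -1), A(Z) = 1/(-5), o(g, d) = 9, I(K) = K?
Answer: -52082/9613 ≈ -5.4179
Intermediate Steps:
A(Z) = -⅕ (A(Z) = 1*(-⅕) = -⅕)
m(j, q) = 9
h = 9
(-3753 - 48329)/(h + (I(-6) - 92)²) = (-3753 - 48329)/(9 + (-6 - 92)²) = -52082/(9 + (-98)²) = -52082/(9 + 9604) = -52082/9613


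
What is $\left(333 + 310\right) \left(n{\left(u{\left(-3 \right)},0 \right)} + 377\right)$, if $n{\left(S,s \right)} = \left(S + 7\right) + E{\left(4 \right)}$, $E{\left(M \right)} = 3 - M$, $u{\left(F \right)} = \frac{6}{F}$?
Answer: $244983$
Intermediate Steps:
$n{\left(S,s \right)} = 6 + S$ ($n{\left(S,s \right)} = \left(S + 7\right) + \left(3 - 4\right) = \left(7 + S\right) + \left(3 - 4\right) = \left(7 + S\right) - 1 = 6 + S$)
$\left(333 + 310\right) \left(n{\left(u{\left(-3 \right)},0 \right)} + 377\right) = \left(333 + 310\right) \left(\left(6 + \frac{6}{-3}\right) + 377\right) = 643 \left(\left(6 + 6 \left(- \frac{1}{3}\right)\right) + 377\right) = 643 \left(\left(6 - 2\right) + 377\right) = 643 \left(4 + 377\right) = 643 \cdot 381 = 244983$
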